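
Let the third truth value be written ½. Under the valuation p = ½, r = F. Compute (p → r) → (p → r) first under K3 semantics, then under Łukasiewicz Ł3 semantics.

½; T

In K3: p → r = ½ → F = ½  [¬½ ∨ F]
p → r = ½ → F = ½
(p → r) → (p → r) = ½ → ½ = ½
In Łukasiewicz Ł3: p → r = ½ → F = ½
p → r = ½ → F = ½
(p → r) → (p → r) = ½ → ½ = T
They differ because K3 and Łukasiewicz Ł3 treat ½ differently under implication.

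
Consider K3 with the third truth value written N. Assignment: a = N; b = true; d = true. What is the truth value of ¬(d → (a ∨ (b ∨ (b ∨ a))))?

false

b ∨ a = true ∨ N = true
b ∨ (b ∨ a) = true ∨ true = true
a ∨ (b ∨ (b ∨ a)) = N ∨ true = true
d → (a ∨ (b ∨ (b ∨ a))) = true → true = true
¬(d → (a ∨ (b ∨ (b ∨ a)))) = ¬true = false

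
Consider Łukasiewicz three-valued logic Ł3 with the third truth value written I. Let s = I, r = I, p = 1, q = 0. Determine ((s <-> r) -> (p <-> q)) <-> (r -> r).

0

s <-> r = I <-> I = 1  [1 − |½−½|]
p <-> q = 1 <-> 0 = 0
(s <-> r) -> (p <-> q) = 1 -> 0 = 0
r -> r = I -> I = 1
((s <-> r) -> (p <-> q)) <-> (r -> r) = 0 <-> 1 = 0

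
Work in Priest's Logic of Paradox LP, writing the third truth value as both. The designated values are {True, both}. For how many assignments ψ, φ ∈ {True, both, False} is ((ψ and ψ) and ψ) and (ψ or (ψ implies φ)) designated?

Of the 9 assignments, 6 give a value in {True, both}.

6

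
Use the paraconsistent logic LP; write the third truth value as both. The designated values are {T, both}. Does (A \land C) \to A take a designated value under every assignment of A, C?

Yes

Every assignment of A, C over {T, both, F} gives a value in {T, both}.
In particular, with A=both, C=both: (A \land C) \to A = both.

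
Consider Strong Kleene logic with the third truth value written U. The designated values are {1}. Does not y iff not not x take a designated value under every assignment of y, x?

No

Countermodel: y=1, x=1 gives 0, which is not designated.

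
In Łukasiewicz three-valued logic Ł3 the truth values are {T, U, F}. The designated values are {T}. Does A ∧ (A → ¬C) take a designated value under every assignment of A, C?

Countermodel: A=T, C=T gives F, which is not designated.

No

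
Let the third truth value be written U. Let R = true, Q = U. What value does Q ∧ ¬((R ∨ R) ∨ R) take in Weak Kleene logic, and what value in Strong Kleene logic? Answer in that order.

In Weak Kleene logic: R ∨ R = true ∨ true = true
(R ∨ R) ∨ R = true ∨ true = true
¬((R ∨ R) ∨ R) = ¬true = false
Q ∧ ¬((R ∨ R) ∨ R) = U ∧ false = U
In Strong Kleene logic: R ∨ R = true ∨ true = true
(R ∨ R) ∨ R = true ∨ true = true
¬((R ∨ R) ∨ R) = ¬true = false
Q ∧ ¬((R ∨ R) ∨ R) = U ∧ false = false
They differ because Weak Kleene logic and Strong Kleene logic treat U differently under the binary connectives.

U; false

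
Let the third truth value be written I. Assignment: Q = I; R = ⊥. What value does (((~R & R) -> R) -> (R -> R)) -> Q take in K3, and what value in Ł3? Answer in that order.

In K3: ~R = ~⊥ = ⊤
~R & R = ⊤ & ⊥ = ⊥
(~R & R) -> R = ⊥ -> ⊥ = ⊤
R -> R = ⊥ -> ⊥ = ⊤
((~R & R) -> R) -> (R -> R) = ⊤ -> ⊤ = ⊤
(((~R & R) -> R) -> (R -> R)) -> Q = ⊤ -> I = I  [~⊤ | I]
In Ł3: ~R = ~⊥ = ⊤
~R & R = ⊤ & ⊥ = ⊥
(~R & R) -> R = ⊥ -> ⊥ = ⊤
R -> R = ⊥ -> ⊥ = ⊤
((~R & R) -> R) -> (R -> R) = ⊤ -> ⊤ = ⊤
(((~R & R) -> R) -> (R -> R)) -> Q = ⊤ -> I = I  [min(1, 1−1+½)]

I; I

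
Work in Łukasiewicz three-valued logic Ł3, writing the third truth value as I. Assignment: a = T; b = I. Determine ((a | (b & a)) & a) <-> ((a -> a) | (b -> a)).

b & a = I & T = I
a | (b & a) = T | I = T
(a | (b & a)) & a = T & T = T
a -> a = T -> T = T
b -> a = I -> T = T  [min(1, 1−½+1)]
(a -> a) | (b -> a) = T | T = T
((a | (b & a)) & a) <-> ((a -> a) | (b -> a)) = T <-> T = T

T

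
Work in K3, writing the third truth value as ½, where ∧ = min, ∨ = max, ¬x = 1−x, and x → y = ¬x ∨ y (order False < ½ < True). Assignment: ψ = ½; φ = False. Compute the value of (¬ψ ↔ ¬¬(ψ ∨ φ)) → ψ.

¬ψ = ¬½ = ½
ψ ∨ φ = ½ ∨ False = ½
¬(ψ ∨ φ) = ¬½ = ½
¬¬(ψ ∨ φ) = ¬½ = ½
¬ψ ↔ ¬¬(ψ ∨ φ) = ½ ↔ ½ = ½
(¬ψ ↔ ¬¬(ψ ∨ φ)) → ψ = ½ → ½ = ½

½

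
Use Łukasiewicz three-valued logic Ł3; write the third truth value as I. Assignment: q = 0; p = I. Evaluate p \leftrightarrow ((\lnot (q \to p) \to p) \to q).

I

q \to p = 0 \to I = 1  [min(1, 1−0+½)]
\lnot (q \to p) = \lnot 1 = 0
\lnot (q \to p) \to p = 0 \to I = 1
(\lnot (q \to p) \to p) \to q = 1 \to 0 = 0
p \leftrightarrow ((\lnot (q \to p) \to p) \to q) = I \leftrightarrow 0 = I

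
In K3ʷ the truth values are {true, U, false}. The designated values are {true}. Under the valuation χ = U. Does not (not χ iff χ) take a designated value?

No

not χ = not U = U
not χ iff χ = U iff U = U
not (not χ iff χ) = not U = U
U ∉ {true}.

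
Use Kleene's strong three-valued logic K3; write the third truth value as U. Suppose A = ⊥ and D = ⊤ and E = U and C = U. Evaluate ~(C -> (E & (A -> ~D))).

~D = ~⊤ = ⊥
A -> ~D = ⊥ -> ⊥ = ⊤
E & (A -> ~D) = U & ⊤ = U
C -> (E & (A -> ~D)) = U -> U = U  [~U | U]
~(C -> (E & (A -> ~D))) = ~U = U

U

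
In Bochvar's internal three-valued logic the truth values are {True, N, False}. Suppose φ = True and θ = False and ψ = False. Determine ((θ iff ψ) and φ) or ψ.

θ iff ψ = False iff False = True
(θ iff ψ) and φ = True and True = True
((θ iff ψ) and φ) or ψ = True or False = True

True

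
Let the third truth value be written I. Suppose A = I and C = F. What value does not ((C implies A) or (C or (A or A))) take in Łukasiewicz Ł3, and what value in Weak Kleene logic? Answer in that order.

F; I

In Łukasiewicz Ł3: C implies A = F implies I = T
A or A = I or I = I
C or (A or A) = F or I = I
(C implies A) or (C or (A or A)) = T or I = T
not ((C implies A) or (C or (A or A))) = not T = F
In Weak Kleene logic: C implies A = F implies I = I
A or A = I or I = I
C or (A or A) = F or I = I
(C implies A) or (C or (A or A)) = I or I = I
not ((C implies A) or (C or (A or A))) = not I = I
They differ because Łukasiewicz Ł3 and Weak Kleene logic treat I differently under the binary connectives.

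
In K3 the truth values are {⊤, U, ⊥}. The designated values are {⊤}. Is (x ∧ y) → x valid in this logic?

No

Countermodel: x=U, y=⊤ gives U, which is not designated.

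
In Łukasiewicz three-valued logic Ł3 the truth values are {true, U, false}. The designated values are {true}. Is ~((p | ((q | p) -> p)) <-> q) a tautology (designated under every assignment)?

No

Countermodel: p=true, q=true gives false, which is not designated.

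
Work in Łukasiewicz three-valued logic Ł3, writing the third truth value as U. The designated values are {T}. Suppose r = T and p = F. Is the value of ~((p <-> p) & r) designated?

No

p <-> p = F <-> F = T
(p <-> p) & r = T & T = T
~((p <-> p) & r) = ~T = F
F ∉ {T}.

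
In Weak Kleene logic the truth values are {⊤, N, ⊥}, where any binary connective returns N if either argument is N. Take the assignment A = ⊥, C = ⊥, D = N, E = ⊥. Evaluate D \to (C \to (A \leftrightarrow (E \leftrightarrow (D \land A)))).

N

D \land A = N \land ⊥ = N
E \leftrightarrow (D \land A) = ⊥ \leftrightarrow N = N
A \leftrightarrow (E \leftrightarrow (D \land A)) = ⊥ \leftrightarrow N = N
C \to (A \leftrightarrow (E \leftrightarrow (D \land A))) = ⊥ \to N = N  [any arg is the third value ⇒ result is the third value]
D \to (C \to (A \leftrightarrow (E \leftrightarrow (D \land A)))) = N \to N = N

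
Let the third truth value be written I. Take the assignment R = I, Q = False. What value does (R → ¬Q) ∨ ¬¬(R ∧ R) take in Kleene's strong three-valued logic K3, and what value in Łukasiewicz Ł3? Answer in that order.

True; True

In Kleene's strong three-valued logic K3: ¬Q = ¬False = True
R → ¬Q = I → True = True
R ∧ R = I ∧ I = I
¬(R ∧ R) = ¬I = I
¬¬(R ∧ R) = ¬I = I
(R → ¬Q) ∨ ¬¬(R ∧ R) = True ∨ I = True
In Łukasiewicz Ł3: ¬Q = ¬False = True
R → ¬Q = I → True = True  [min(1, 1−½+1)]
R ∧ R = I ∧ I = I
¬(R ∧ R) = ¬I = I
¬¬(R ∧ R) = ¬I = I
(R → ¬Q) ∨ ¬¬(R ∧ R) = True ∨ I = True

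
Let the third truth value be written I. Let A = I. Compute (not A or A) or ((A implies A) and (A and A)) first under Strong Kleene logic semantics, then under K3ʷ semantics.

In Strong Kleene logic: not A = not I = I
not A or A = I or I = I
A implies A = I implies I = I
A and A = I and I = I
(A implies A) and (A and A) = I and I = I
(not A or A) or ((A implies A) and (A and A)) = I or I = I
In K3ʷ: not A = not I = I
not A or A = I or I = I
A implies A = I implies I = I
A and A = I and I = I
(A implies A) and (A and A) = I and I = I
(not A or A) or ((A implies A) and (A and A)) = I or I = I

I; I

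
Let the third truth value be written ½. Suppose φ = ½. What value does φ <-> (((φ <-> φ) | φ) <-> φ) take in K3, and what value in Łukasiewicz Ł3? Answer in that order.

½; true

In K3: φ <-> φ = ½ <-> ½ = ½
(φ <-> φ) | φ = ½ | ½ = ½
((φ <-> φ) | φ) <-> φ = ½ <-> ½ = ½
φ <-> (((φ <-> φ) | φ) <-> φ) = ½ <-> ½ = ½
In Łukasiewicz Ł3: φ <-> φ = ½ <-> ½ = true  [1 − |½−½|]
(φ <-> φ) | φ = true | ½ = true
((φ <-> φ) | φ) <-> φ = true <-> ½ = ½
φ <-> (((φ <-> φ) | φ) <-> φ) = ½ <-> ½ = true
They differ because K3 and Łukasiewicz Ł3 treat ½ differently under implication.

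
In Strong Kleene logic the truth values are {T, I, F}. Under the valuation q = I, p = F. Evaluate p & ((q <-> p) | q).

F

q <-> p = I <-> F = I
(q <-> p) | q = I | I = I
p & ((q <-> p) | q) = F & I = F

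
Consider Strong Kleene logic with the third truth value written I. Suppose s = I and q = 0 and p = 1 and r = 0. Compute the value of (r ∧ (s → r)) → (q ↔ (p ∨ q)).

1

s → r = I → 0 = I
r ∧ (s → r) = 0 ∧ I = 0
p ∨ q = 1 ∨ 0 = 1
q ↔ (p ∨ q) = 0 ↔ 1 = 0
(r ∧ (s → r)) → (q ↔ (p ∨ q)) = 0 → 0 = 1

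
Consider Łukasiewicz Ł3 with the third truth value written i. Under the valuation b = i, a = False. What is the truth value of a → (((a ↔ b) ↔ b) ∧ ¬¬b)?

True

a ↔ b = False ↔ i = i
(a ↔ b) ↔ b = i ↔ i = True
¬b = ¬i = i
¬¬b = ¬i = i
((a ↔ b) ↔ b) ∧ ¬¬b = True ∧ i = i
a → (((a ↔ b) ↔ b) ∧ ¬¬b) = False → i = True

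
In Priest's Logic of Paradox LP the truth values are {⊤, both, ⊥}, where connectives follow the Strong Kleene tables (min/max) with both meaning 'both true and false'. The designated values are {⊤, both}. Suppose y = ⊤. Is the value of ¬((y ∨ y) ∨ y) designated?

y ∨ y = ⊤ ∨ ⊤ = ⊤
(y ∨ y) ∨ y = ⊤ ∨ ⊤ = ⊤
¬((y ∨ y) ∨ y) = ¬⊤ = ⊥
⊥ ∉ {⊤, both}.

No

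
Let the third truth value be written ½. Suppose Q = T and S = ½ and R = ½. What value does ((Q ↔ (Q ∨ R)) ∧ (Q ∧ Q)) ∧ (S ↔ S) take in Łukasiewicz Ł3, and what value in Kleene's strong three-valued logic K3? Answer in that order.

In Łukasiewicz Ł3: Q ∨ R = T ∨ ½ = T
Q ↔ (Q ∨ R) = T ↔ T = T
Q ∧ Q = T ∧ T = T
(Q ↔ (Q ∨ R)) ∧ (Q ∧ Q) = T ∧ T = T
S ↔ S = ½ ↔ ½ = T  [1 − |½−½|]
((Q ↔ (Q ∨ R)) ∧ (Q ∧ Q)) ∧ (S ↔ S) = T ∧ T = T
In Kleene's strong three-valued logic K3: Q ∨ R = T ∨ ½ = T
Q ↔ (Q ∨ R) = T ↔ T = T
Q ∧ Q = T ∧ T = T
(Q ↔ (Q ∨ R)) ∧ (Q ∧ Q) = T ∧ T = T
S ↔ S = ½ ↔ ½ = ½
((Q ↔ (Q ∨ R)) ∧ (Q ∧ Q)) ∧ (S ↔ S) = T ∧ ½ = ½
They differ because Łukasiewicz Ł3 and Kleene's strong three-valued logic K3 treat ½ differently under implication.

T; ½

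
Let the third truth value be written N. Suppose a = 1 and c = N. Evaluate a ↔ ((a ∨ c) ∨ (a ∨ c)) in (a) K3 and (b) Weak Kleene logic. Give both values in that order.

In K3: a ∨ c = 1 ∨ N = 1
a ∨ c = 1 ∨ N = 1
(a ∨ c) ∨ (a ∨ c) = 1 ∨ 1 = 1
a ↔ ((a ∨ c) ∨ (a ∨ c)) = 1 ↔ 1 = 1
In Weak Kleene logic: a ∨ c = 1 ∨ N = N
a ∨ c = 1 ∨ N = N
(a ∨ c) ∨ (a ∨ c) = N ∨ N = N
a ↔ ((a ∨ c) ∨ (a ∨ c)) = 1 ↔ N = N
They differ because K3 and Weak Kleene logic treat N differently under the binary connectives.

1; N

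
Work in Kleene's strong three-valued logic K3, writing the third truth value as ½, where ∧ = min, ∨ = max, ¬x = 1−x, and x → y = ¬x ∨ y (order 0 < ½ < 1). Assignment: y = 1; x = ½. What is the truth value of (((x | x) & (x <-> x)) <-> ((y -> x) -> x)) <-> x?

x | x = ½ | ½ = ½
x <-> x = ½ <-> ½ = ½
(x | x) & (x <-> x) = ½ & ½ = ½
y -> x = 1 -> ½ = ½  [~1 | ½]
(y -> x) -> x = ½ -> ½ = ½
((x | x) & (x <-> x)) <-> ((y -> x) -> x) = ½ <-> ½ = ½
(((x | x) & (x <-> x)) <-> ((y -> x) -> x)) <-> x = ½ <-> ½ = ½

½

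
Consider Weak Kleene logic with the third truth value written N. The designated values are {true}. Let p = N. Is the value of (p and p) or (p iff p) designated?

No

p and p = N and N = N
p iff p = N iff N = N
(p and p) or (p iff p) = N or N = N
N ∉ {true}.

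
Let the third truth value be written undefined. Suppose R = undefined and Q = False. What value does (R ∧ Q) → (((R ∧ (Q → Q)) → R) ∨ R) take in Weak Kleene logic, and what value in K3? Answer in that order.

undefined; True

In Weak Kleene logic: R ∧ Q = undefined ∧ False = undefined
Q → Q = False → False = True
R ∧ (Q → Q) = undefined ∧ True = undefined
(R ∧ (Q → Q)) → R = undefined → undefined = undefined  [any arg is the third value ⇒ result is the third value]
((R ∧ (Q → Q)) → R) ∨ R = undefined ∨ undefined = undefined
(R ∧ Q) → (((R ∧ (Q → Q)) → R) ∨ R) = undefined → undefined = undefined
In K3: R ∧ Q = undefined ∧ False = False
Q → Q = False → False = True
R ∧ (Q → Q) = undefined ∧ True = undefined
(R ∧ (Q → Q)) → R = undefined → undefined = undefined  [¬undefined ∨ undefined]
((R ∧ (Q → Q)) → R) ∨ R = undefined ∨ undefined = undefined
(R ∧ Q) → (((R ∧ (Q → Q)) → R) ∨ R) = False → undefined = True
They differ because Weak Kleene logic and K3 treat undefined differently under the binary connectives.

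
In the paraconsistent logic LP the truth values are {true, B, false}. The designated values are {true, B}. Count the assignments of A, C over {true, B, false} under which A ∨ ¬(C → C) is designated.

Of the 9 assignments, 7 give a value in {true, B}.

7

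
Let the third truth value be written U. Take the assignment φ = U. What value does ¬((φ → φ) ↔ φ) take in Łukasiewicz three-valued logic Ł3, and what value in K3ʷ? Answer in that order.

In Łukasiewicz three-valued logic Ł3: φ → φ = U → U = true  [min(1, 1−½+½)]
(φ → φ) ↔ φ = true ↔ U = U
¬((φ → φ) ↔ φ) = ¬U = U
In K3ʷ: φ → φ = U → U = U  [any arg is the third value ⇒ result is the third value]
(φ → φ) ↔ φ = U ↔ U = U
¬((φ → φ) ↔ φ) = ¬U = U

U; U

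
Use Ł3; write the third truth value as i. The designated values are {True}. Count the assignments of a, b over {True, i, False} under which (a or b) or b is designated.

Of the 9 assignments, 5 give a value in {True}.

5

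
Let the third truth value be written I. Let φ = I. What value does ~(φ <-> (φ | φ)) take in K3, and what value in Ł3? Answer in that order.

In K3: φ | φ = I | I = I
φ <-> (φ | φ) = I <-> I = I
~(φ <-> (φ | φ)) = ~I = I
In Ł3: φ | φ = I | I = I
φ <-> (φ | φ) = I <-> I = true  [1 − |½−½|]
~(φ <-> (φ | φ)) = ~true = false
They differ because K3 and Ł3 treat I differently under implication.

I; false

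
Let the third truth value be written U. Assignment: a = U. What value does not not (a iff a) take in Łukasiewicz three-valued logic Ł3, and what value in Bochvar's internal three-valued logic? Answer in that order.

true; U

In Łukasiewicz three-valued logic Ł3: a iff a = U iff U = true  [1 − |½−½|]
not (a iff a) = not true = false
not not (a iff a) = not false = true
In Bochvar's internal three-valued logic: a iff a = U iff U = U
not (a iff a) = not U = U
not not (a iff a) = not U = U
They differ because Łukasiewicz three-valued logic Ł3 and Bochvar's internal three-valued logic treat U differently under the binary connectives.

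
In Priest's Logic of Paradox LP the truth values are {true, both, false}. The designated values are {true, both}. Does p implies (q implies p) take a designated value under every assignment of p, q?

Every assignment of p, q over {true, both, false} gives a value in {true, both}.
In particular, with p=both, q=both: p implies (q implies p) = both.

Yes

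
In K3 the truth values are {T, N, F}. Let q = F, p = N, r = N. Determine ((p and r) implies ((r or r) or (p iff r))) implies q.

p and r = N and N = N
r or r = N or N = N
p iff r = N iff N = N
(r or r) or (p iff r) = N or N = N
(p and r) implies ((r or r) or (p iff r)) = N implies N = N  [not N or N]
((p and r) implies ((r or r) or (p iff r))) implies q = N implies F = N

N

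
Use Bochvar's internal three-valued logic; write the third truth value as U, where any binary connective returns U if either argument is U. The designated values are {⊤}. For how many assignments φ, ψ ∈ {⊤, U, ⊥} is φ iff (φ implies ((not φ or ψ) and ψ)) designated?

Designated under: (φ=⊤, ψ=⊤).

1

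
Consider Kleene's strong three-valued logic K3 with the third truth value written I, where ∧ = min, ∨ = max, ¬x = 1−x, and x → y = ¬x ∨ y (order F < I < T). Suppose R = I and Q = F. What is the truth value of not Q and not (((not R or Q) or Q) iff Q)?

I

not Q = not F = T
not R = not I = I
not R or Q = I or F = I
(not R or Q) or Q = I or F = I
((not R or Q) or Q) iff Q = I iff F = I
not (((not R or Q) or Q) iff Q) = not I = I
not Q and not (((not R or Q) or Q) iff Q) = T and I = I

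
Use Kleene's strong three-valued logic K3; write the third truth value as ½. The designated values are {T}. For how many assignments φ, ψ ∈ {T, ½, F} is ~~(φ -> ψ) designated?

Of the 9 assignments, 5 give a value in {T}.

5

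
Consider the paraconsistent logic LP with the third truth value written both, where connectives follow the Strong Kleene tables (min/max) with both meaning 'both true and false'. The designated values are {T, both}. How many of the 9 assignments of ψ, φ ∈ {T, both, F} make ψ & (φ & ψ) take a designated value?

Designated under: (ψ=T, φ=T); (ψ=T, φ=both); (ψ=both, φ=T); (ψ=both, φ=both).

4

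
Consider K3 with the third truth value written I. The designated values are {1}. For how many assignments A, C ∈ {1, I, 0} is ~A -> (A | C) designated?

Of the 9 assignments, 5 give a value in {1}.

5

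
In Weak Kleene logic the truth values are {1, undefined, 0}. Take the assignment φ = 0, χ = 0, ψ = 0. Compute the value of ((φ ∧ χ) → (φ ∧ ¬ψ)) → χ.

φ ∧ χ = 0 ∧ 0 = 0
¬ψ = ¬0 = 1
φ ∧ ¬ψ = 0 ∧ 1 = 0
(φ ∧ χ) → (φ ∧ ¬ψ) = 0 → 0 = 1
((φ ∧ χ) → (φ ∧ ¬ψ)) → χ = 1 → 0 = 0

0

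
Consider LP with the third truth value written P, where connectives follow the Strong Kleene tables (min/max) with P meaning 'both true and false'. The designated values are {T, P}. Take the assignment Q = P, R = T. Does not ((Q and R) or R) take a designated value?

Q and R = P and T = P
(Q and R) or R = P or T = T
not ((Q and R) or R) = not T = F
F ∉ {T, P}.

No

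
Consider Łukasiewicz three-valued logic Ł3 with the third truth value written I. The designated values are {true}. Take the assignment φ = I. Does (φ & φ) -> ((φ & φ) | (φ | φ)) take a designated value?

Yes

φ & φ = I & I = I
φ & φ = I & I = I
φ | φ = I | I = I
(φ & φ) | (φ | φ) = I | I = I
(φ & φ) -> ((φ & φ) | (φ | φ)) = I -> I = true  [min(1, 1−½+½)]
true ∈ {true}.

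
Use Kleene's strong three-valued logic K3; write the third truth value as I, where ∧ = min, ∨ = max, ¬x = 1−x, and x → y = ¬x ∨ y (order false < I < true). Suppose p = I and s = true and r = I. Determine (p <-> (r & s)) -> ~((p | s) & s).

I

r & s = I & true = I
p <-> (r & s) = I <-> I = I
p | s = I | true = true
(p | s) & s = true & true = true
~((p | s) & s) = ~true = false
(p <-> (r & s)) -> ~((p | s) & s) = I -> false = I  [~I | false]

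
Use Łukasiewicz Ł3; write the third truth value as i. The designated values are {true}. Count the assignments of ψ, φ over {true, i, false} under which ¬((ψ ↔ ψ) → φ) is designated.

3

Designated under: (ψ=true, φ=false); (ψ=i, φ=false); (ψ=false, φ=false).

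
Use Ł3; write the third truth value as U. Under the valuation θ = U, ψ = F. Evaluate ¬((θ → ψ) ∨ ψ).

U

θ → ψ = U → F = U  [min(1, 1−½+0)]
(θ → ψ) ∨ ψ = U ∨ F = U
¬((θ → ψ) ∨ ψ) = ¬U = U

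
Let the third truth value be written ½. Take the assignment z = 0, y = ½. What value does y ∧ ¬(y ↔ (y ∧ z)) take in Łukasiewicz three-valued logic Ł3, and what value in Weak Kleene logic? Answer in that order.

½; ½

In Łukasiewicz three-valued logic Ł3: y ∧ z = ½ ∧ 0 = 0
y ↔ (y ∧ z) = ½ ↔ 0 = ½  [1 − |½−0|]
¬(y ↔ (y ∧ z)) = ¬½ = ½
y ∧ ¬(y ↔ (y ∧ z)) = ½ ∧ ½ = ½
In Weak Kleene logic: y ∧ z = ½ ∧ 0 = ½
y ↔ (y ∧ z) = ½ ↔ ½ = ½
¬(y ↔ (y ∧ z)) = ¬½ = ½
y ∧ ¬(y ↔ (y ∧ z)) = ½ ∧ ½ = ½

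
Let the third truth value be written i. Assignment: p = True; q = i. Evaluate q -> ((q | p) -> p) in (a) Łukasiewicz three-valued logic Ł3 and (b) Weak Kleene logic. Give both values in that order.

True; i

In Łukasiewicz three-valued logic Ł3: q | p = i | True = True
(q | p) -> p = True -> True = True
q -> ((q | p) -> p) = i -> True = True  [min(1, 1−½+1)]
In Weak Kleene logic: q | p = i | True = i
(q | p) -> p = i -> True = i
q -> ((q | p) -> p) = i -> i = i
They differ because Łukasiewicz three-valued logic Ł3 and Weak Kleene logic treat i differently under the binary connectives.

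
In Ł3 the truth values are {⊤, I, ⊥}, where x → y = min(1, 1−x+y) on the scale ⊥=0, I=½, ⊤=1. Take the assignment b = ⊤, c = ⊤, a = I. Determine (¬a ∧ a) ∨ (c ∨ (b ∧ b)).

¬a = ¬I = I
¬a ∧ a = I ∧ I = I
b ∧ b = ⊤ ∧ ⊤ = ⊤
c ∨ (b ∧ b) = ⊤ ∨ ⊤ = ⊤
(¬a ∧ a) ∨ (c ∨ (b ∧ b)) = I ∨ ⊤ = ⊤

⊤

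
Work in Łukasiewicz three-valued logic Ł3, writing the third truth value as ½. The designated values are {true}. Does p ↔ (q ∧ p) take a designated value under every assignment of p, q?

No

Countermodel: p=true, q=½ gives ½, which is not designated.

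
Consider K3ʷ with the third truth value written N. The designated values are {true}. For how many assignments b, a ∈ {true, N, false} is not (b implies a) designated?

1

Designated under: (b=true, a=false).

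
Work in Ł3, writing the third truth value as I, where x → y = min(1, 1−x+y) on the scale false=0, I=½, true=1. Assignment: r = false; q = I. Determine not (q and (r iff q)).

r iff q = false iff I = I
q and (r iff q) = I and I = I
not (q and (r iff q)) = not I = I

I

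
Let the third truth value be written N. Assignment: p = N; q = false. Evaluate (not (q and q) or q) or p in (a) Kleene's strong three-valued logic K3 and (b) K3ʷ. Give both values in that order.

In Kleene's strong three-valued logic K3: q and q = false and false = false
not (q and q) = not false = true
not (q and q) or q = true or false = true
(not (q and q) or q) or p = true or N = true
In K3ʷ: q and q = false and false = false
not (q and q) = not false = true
not (q and q) or q = true or false = true
(not (q and q) or q) or p = true or N = N
They differ because Kleene's strong three-valued logic K3 and K3ʷ treat N differently under the binary connectives.

true; N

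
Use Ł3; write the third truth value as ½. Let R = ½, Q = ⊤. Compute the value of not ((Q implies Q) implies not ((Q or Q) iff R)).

Q implies Q = ⊤ implies ⊤ = ⊤
Q or Q = ⊤ or ⊤ = ⊤
(Q or Q) iff R = ⊤ iff ½ = ½  [1 − |1−½|]
not ((Q or Q) iff R) = not ½ = ½
(Q implies Q) implies not ((Q or Q) iff R) = ⊤ implies ½ = ½
not ((Q implies Q) implies not ((Q or Q) iff R)) = not ½ = ½

½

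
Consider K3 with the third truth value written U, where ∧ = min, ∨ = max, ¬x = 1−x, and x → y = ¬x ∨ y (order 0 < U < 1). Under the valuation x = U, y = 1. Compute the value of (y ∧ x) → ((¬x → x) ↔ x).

y ∧ x = 1 ∧ U = U
¬x = ¬U = U
¬x → x = U → U = U  [¬U ∨ U]
(¬x → x) ↔ x = U ↔ U = U
(y ∧ x) → ((¬x → x) ↔ x) = U → U = U

U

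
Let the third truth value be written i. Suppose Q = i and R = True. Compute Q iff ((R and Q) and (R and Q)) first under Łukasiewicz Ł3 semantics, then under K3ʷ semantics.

True; i

In Łukasiewicz Ł3: R and Q = True and i = i
R and Q = True and i = i
(R and Q) and (R and Q) = i and i = i
Q iff ((R and Q) and (R and Q)) = i iff i = True  [1 − |½−½|]
In K3ʷ: R and Q = True and i = i
R and Q = True and i = i
(R and Q) and (R and Q) = i and i = i
Q iff ((R and Q) and (R and Q)) = i iff i = i
They differ because Łukasiewicz Ł3 and K3ʷ treat i differently under the binary connectives.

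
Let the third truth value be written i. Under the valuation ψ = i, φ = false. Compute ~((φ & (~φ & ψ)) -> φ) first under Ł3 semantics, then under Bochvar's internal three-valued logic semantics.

false; i

In Ł3: ~φ = ~false = true
~φ & ψ = true & i = i
φ & (~φ & ψ) = false & i = false
(φ & (~φ & ψ)) -> φ = false -> false = true
~((φ & (~φ & ψ)) -> φ) = ~true = false
In Bochvar's internal three-valued logic: ~φ = ~false = true
~φ & ψ = true & i = i
φ & (~φ & ψ) = false & i = i
(φ & (~φ & ψ)) -> φ = i -> false = i  [any arg is the third value ⇒ result is the third value]
~((φ & (~φ & ψ)) -> φ) = ~i = i
They differ because Ł3 and Bochvar's internal three-valued logic treat i differently under the binary connectives.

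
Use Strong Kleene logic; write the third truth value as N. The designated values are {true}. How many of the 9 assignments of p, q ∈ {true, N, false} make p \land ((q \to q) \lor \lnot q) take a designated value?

Designated under: (p=true, q=true); (p=true, q=false).

2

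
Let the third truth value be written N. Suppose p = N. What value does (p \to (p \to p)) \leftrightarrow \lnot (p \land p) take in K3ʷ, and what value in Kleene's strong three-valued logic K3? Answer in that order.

N; N

In K3ʷ: p \to p = N \to N = N
p \to (p \to p) = N \to N = N
p \land p = N \land N = N
\lnot (p \land p) = \lnot N = N
(p \to (p \to p)) \leftrightarrow \lnot (p \land p) = N \leftrightarrow N = N
In Kleene's strong three-valued logic K3: p \to p = N \to N = N
p \to (p \to p) = N \to N = N
p \land p = N \land N = N
\lnot (p \land p) = \lnot N = N
(p \to (p \to p)) \leftrightarrow \lnot (p \land p) = N \leftrightarrow N = N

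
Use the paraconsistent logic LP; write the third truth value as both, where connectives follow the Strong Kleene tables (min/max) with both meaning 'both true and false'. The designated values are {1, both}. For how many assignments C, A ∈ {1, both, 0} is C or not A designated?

Of the 9 assignments, 8 give a value in {1, both}.

8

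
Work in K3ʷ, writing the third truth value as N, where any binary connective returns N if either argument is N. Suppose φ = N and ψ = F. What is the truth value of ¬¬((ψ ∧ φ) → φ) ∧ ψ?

ψ ∧ φ = F ∧ N = N
(ψ ∧ φ) → φ = N → N = N
¬((ψ ∧ φ) → φ) = ¬N = N
¬¬((ψ ∧ φ) → φ) = ¬N = N
¬¬((ψ ∧ φ) → φ) ∧ ψ = N ∧ F = N

N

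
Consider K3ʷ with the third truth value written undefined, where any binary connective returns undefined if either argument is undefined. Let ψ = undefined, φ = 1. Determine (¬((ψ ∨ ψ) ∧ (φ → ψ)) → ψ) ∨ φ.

undefined

ψ ∨ ψ = undefined ∨ undefined = undefined
φ → ψ = 1 → undefined = undefined
(ψ ∨ ψ) ∧ (φ → ψ) = undefined ∧ undefined = undefined
¬((ψ ∨ ψ) ∧ (φ → ψ)) = ¬undefined = undefined
¬((ψ ∨ ψ) ∧ (φ → ψ)) → ψ = undefined → undefined = undefined
(¬((ψ ∨ ψ) ∧ (φ → ψ)) → ψ) ∨ φ = undefined ∨ 1 = undefined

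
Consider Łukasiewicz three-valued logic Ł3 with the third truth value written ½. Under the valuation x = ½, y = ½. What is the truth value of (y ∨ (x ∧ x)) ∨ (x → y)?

x ∧ x = ½ ∧ ½ = ½
y ∨ (x ∧ x) = ½ ∨ ½ = ½
x → y = ½ → ½ = 1  [min(1, 1−½+½)]
(y ∨ (x ∧ x)) ∨ (x → y) = ½ ∨ 1 = 1

1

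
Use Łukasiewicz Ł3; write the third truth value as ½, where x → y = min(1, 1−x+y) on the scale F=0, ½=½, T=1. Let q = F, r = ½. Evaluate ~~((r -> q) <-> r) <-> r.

½

r -> q = ½ -> F = ½  [min(1, 1−½+0)]
(r -> q) <-> r = ½ <-> ½ = T
~((r -> q) <-> r) = ~T = F
~~((r -> q) <-> r) = ~F = T
~~((r -> q) <-> r) <-> r = T <-> ½ = ½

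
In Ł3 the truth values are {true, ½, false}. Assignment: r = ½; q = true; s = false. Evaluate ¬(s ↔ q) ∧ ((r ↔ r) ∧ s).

false

s ↔ q = false ↔ true = false
¬(s ↔ q) = ¬false = true
r ↔ r = ½ ↔ ½ = true  [1 − |½−½|]
(r ↔ r) ∧ s = true ∧ false = false
¬(s ↔ q) ∧ ((r ↔ r) ∧ s) = true ∧ false = false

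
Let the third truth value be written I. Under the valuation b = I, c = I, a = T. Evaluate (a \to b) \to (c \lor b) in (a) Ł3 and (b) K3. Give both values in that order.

In Ł3: a \to b = T \to I = I  [min(1, 1−1+½)]
c \lor b = I \lor I = I
(a \to b) \to (c \lor b) = I \to I = T
In K3: a \to b = T \to I = I  [\lnot T \lor I]
c \lor b = I \lor I = I
(a \to b) \to (c \lor b) = I \to I = I
They differ because Ł3 and K3 treat I differently under implication.

T; I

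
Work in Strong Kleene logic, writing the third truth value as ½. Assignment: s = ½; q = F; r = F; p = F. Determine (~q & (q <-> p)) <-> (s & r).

~q = ~F = T
q <-> p = F <-> F = T
~q & (q <-> p) = T & T = T
s & r = ½ & F = F
(~q & (q <-> p)) <-> (s & r) = T <-> F = F

F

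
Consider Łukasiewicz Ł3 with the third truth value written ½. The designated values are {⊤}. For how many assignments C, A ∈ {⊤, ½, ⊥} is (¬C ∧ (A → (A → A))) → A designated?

6

Of the 9 assignments, 6 give a value in {⊤}.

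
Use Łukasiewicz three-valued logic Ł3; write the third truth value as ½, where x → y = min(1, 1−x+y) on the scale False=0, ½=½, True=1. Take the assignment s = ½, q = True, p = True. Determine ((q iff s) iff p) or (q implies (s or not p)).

q iff s = True iff ½ = ½  [1 − |1−½|]
(q iff s) iff p = ½ iff True = ½
not p = not True = False
s or not p = ½ or False = ½
q implies (s or not p) = True implies ½ = ½
((q iff s) iff p) or (q implies (s or not p)) = ½ or ½ = ½

½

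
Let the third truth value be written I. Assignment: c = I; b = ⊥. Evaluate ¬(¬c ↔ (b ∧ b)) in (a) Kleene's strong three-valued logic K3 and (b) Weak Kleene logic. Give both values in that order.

In Kleene's strong three-valued logic K3: ¬c = ¬I = I
b ∧ b = ⊥ ∧ ⊥ = ⊥
¬c ↔ (b ∧ b) = I ↔ ⊥ = I
¬(¬c ↔ (b ∧ b)) = ¬I = I
In Weak Kleene logic: ¬c = ¬I = I
b ∧ b = ⊥ ∧ ⊥ = ⊥
¬c ↔ (b ∧ b) = I ↔ ⊥ = I
¬(¬c ↔ (b ∧ b)) = ¬I = I

I; I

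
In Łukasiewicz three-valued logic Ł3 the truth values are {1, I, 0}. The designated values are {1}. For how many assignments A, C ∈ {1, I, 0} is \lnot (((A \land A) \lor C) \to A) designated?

Designated under: (A=0, C=1).

1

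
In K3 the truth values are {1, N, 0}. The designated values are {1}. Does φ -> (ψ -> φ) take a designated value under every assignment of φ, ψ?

No

Countermodel: φ=N, ψ=1 gives N, which is not designated.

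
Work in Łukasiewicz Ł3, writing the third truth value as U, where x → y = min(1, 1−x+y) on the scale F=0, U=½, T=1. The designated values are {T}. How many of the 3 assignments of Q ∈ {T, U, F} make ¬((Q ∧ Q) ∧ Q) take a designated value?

Q=T: F ·
Q=U: U ·
Q=F: T ✓

1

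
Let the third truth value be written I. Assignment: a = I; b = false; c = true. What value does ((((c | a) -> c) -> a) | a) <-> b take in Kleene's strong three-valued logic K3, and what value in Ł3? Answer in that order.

I; I

In Kleene's strong three-valued logic K3: c | a = true | I = true
(c | a) -> c = true -> true = true
((c | a) -> c) -> a = true -> I = I  [~true | I]
(((c | a) -> c) -> a) | a = I | I = I
((((c | a) -> c) -> a) | a) <-> b = I <-> false = I
In Ł3: c | a = true | I = true
(c | a) -> c = true -> true = true
((c | a) -> c) -> a = true -> I = I  [min(1, 1−1+½)]
(((c | a) -> c) -> a) | a = I | I = I
((((c | a) -> c) -> a) | a) <-> b = I <-> false = I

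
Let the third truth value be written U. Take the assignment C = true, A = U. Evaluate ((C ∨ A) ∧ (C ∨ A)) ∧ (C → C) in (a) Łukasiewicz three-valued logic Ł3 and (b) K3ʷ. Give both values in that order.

true; U

In Łukasiewicz three-valued logic Ł3: C ∨ A = true ∨ U = true
C ∨ A = true ∨ U = true
(C ∨ A) ∧ (C ∨ A) = true ∧ true = true
C → C = true → true = true
((C ∨ A) ∧ (C ∨ A)) ∧ (C → C) = true ∧ true = true
In K3ʷ: C ∨ A = true ∨ U = U
C ∨ A = true ∨ U = U
(C ∨ A) ∧ (C ∨ A) = U ∧ U = U
C → C = true → true = true
((C ∨ A) ∧ (C ∨ A)) ∧ (C → C) = U ∧ true = U
They differ because Łukasiewicz three-valued logic Ł3 and K3ʷ treat U differently under the binary connectives.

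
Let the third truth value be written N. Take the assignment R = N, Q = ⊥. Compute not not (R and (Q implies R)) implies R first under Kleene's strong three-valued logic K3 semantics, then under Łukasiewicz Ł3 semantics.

In Kleene's strong three-valued logic K3: Q implies R = ⊥ implies N = ⊤
R and (Q implies R) = N and ⊤ = N
not (R and (Q implies R)) = not N = N
not not (R and (Q implies R)) = not N = N
not not (R and (Q implies R)) implies R = N implies N = N
In Łukasiewicz Ł3: Q implies R = ⊥ implies N = ⊤
R and (Q implies R) = N and ⊤ = N
not (R and (Q implies R)) = not N = N
not not (R and (Q implies R)) = not N = N
not not (R and (Q implies R)) implies R = N implies N = ⊤
They differ because Kleene's strong three-valued logic K3 and Łukasiewicz Ł3 treat N differently under implication.

N; ⊤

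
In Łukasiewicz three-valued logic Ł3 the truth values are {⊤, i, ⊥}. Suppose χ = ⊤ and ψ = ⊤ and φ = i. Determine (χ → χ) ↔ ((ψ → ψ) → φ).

i

χ → χ = ⊤ → ⊤ = ⊤
ψ → ψ = ⊤ → ⊤ = ⊤
(ψ → ψ) → φ = ⊤ → i = i  [min(1, 1−1+½)]
(χ → χ) ↔ ((ψ → ψ) → φ) = ⊤ ↔ i = i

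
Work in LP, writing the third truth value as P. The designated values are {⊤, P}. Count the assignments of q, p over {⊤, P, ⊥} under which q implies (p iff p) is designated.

Of the 9 assignments, 9 give a value in {⊤, P}.

9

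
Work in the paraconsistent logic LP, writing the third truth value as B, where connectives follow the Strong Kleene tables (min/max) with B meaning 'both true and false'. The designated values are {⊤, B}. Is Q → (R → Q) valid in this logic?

Every assignment of Q, R over {⊤, B, ⊥} gives a value in {⊤, B}.
In particular, with Q=B, R=B: Q → (R → Q) = B.

Yes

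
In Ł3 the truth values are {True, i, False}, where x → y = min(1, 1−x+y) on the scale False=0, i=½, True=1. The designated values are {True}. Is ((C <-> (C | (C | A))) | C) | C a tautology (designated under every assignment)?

No

Countermodel: C=i, A=True gives i, which is not designated.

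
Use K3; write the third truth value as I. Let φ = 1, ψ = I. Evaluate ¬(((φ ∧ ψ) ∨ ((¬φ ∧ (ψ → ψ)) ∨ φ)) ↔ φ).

φ ∧ ψ = 1 ∧ I = I
¬φ = ¬1 = 0
ψ → ψ = I → I = I  [¬I ∨ I]
¬φ ∧ (ψ → ψ) = 0 ∧ I = 0
(¬φ ∧ (ψ → ψ)) ∨ φ = 0 ∨ 1 = 1
(φ ∧ ψ) ∨ ((¬φ ∧ (ψ → ψ)) ∨ φ) = I ∨ 1 = 1
((φ ∧ ψ) ∨ ((¬φ ∧ (ψ → ψ)) ∨ φ)) ↔ φ = 1 ↔ 1 = 1
¬(((φ ∧ ψ) ∨ ((¬φ ∧ (ψ → ψ)) ∨ φ)) ↔ φ) = ¬1 = 0

0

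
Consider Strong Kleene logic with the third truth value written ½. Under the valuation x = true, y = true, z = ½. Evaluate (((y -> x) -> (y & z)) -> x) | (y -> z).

true

y -> x = true -> true = true
y & z = true & ½ = ½
(y -> x) -> (y & z) = true -> ½ = ½
((y -> x) -> (y & z)) -> x = ½ -> true = true
y -> z = true -> ½ = ½
(((y -> x) -> (y & z)) -> x) | (y -> z) = true | ½ = true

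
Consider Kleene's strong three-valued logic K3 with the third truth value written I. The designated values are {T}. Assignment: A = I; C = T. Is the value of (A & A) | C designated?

A & A = I & I = I
(A & A) | C = I | T = T
T ∈ {T}.

Yes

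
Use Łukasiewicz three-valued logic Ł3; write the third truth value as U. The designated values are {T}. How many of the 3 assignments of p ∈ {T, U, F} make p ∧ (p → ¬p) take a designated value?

p=T: F ·
p=U: U ·
p=F: F ·

0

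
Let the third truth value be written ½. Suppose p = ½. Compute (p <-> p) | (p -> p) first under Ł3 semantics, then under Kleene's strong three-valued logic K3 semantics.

T; ½

In Ł3: p <-> p = ½ <-> ½ = T
p -> p = ½ -> ½ = T
(p <-> p) | (p -> p) = T | T = T
In Kleene's strong three-valued logic K3: p <-> p = ½ <-> ½ = ½
p -> p = ½ -> ½ = ½
(p <-> p) | (p -> p) = ½ | ½ = ½
They differ because Ł3 and Kleene's strong three-valued logic K3 treat ½ differently under implication.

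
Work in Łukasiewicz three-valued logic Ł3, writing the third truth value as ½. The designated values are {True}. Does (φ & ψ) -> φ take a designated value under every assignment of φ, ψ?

Yes

Every assignment of φ, ψ over {True, ½, False} gives a value in {True}.
In particular, with φ=½, ψ=½: (φ & ψ) -> φ = True.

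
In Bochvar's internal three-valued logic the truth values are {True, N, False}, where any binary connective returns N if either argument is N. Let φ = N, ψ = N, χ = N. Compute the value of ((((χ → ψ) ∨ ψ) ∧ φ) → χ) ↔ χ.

N

χ → ψ = N → N = N  [any arg is the third value ⇒ result is the third value]
(χ → ψ) ∨ ψ = N ∨ N = N
((χ → ψ) ∨ ψ) ∧ φ = N ∧ N = N
(((χ → ψ) ∨ ψ) ∧ φ) → χ = N → N = N
((((χ → ψ) ∨ ψ) ∧ φ) → χ) ↔ χ = N ↔ N = N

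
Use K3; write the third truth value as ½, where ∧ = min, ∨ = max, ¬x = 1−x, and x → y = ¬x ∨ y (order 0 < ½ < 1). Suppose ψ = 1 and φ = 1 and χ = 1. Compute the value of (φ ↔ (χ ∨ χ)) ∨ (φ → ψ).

χ ∨ χ = 1 ∨ 1 = 1
φ ↔ (χ ∨ χ) = 1 ↔ 1 = 1
φ → ψ = 1 → 1 = 1
(φ ↔ (χ ∨ χ)) ∨ (φ → ψ) = 1 ∨ 1 = 1

1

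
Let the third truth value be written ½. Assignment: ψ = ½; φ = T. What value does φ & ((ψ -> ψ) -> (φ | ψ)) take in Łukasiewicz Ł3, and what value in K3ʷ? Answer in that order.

T; ½

In Łukasiewicz Ł3: ψ -> ψ = ½ -> ½ = T
φ | ψ = T | ½ = T
(ψ -> ψ) -> (φ | ψ) = T -> T = T
φ & ((ψ -> ψ) -> (φ | ψ)) = T & T = T
In K3ʷ: ψ -> ψ = ½ -> ½ = ½
φ | ψ = T | ½ = ½
(ψ -> ψ) -> (φ | ψ) = ½ -> ½ = ½
φ & ((ψ -> ψ) -> (φ | ψ)) = T & ½ = ½
They differ because Łukasiewicz Ł3 and K3ʷ treat ½ differently under the binary connectives.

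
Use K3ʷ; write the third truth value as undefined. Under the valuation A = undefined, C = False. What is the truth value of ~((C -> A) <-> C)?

undefined

C -> A = False -> undefined = undefined  [any arg is the third value ⇒ result is the third value]
(C -> A) <-> C = undefined <-> False = undefined
~((C -> A) <-> C) = ~undefined = undefined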